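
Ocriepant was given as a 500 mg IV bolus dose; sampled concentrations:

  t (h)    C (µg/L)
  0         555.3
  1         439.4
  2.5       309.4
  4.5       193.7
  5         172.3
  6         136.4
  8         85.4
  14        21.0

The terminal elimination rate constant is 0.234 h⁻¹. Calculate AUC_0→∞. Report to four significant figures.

Trapezoidal AUC_0→14:
  [0→1]: (555.3+439.4)/2 × 1 = 497.35
  [1→2.5]: (439.4+309.4)/2 × 1.5 = 561.6
  [2.5→4.5]: (309.4+193.7)/2 × 2 = 503.1
  [4.5→5]: (193.7+172.3)/2 × 0.5 = 91.5
  [5→6]: (172.3+136.4)/2 × 1 = 154.35
  [6→8]: (136.4+85.4)/2 × 2 = 221.8
  [8→14]: (85.4+21.0)/2 × 6 = 319.2
  Sum = 2348.9 µg/L·h
Extrapolated tail: C_last / k_e = 21.0 / 0.234 = 89.744
AUC_0→∞ = 2348.9 + 89.744 = 2438.644 µg/L·h

AUC = 2439 µg/L·h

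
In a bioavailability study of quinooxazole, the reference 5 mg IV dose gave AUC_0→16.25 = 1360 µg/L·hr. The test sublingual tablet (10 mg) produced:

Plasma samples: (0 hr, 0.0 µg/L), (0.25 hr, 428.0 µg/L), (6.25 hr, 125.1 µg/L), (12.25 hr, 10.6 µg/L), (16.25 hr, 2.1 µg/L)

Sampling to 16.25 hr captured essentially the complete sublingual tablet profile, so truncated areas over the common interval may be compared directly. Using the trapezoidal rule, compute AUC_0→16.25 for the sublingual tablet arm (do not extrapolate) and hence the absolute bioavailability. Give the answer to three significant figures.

Trapezoidal AUC_0→16.25 (sublingual tablet):
  [0→0.25]: (0.0+428.0)/2 × 0.25 = 53.5
  [0.25→6.25]: (428.0+125.1)/2 × 6 = 1659.3
  [6.25→12.25]: (125.1+10.6)/2 × 6 = 407.1
  [12.25→16.25]: (10.6+2.1)/2 × 4 = 25.4
  Sum = 2145.3 µg/L·hr
F = (AUC_ev/D_ev)/(AUC_iv/D_iv) = (2145.3/10)/(1360/5) = 214.53/272 = 0.7887

F = 0.789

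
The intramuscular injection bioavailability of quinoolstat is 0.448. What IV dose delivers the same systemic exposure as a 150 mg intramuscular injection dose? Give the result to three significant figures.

Systemic exposure from an extravascular dose = F × D_ev, so the equivalent IV dose is F × D_ev.
D_iv = F × D_ev = 0.448 × 150 = 67.2 mg

D_iv = 67.2 mg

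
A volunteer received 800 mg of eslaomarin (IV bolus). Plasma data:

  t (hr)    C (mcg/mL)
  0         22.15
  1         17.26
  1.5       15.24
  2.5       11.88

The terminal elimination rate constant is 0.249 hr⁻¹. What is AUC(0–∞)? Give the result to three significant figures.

AUC = 89.1 mcg/mL·hr

Trapezoidal AUC_0→2.5:
  [0→1]: (22.15+17.26)/2 × 1 = 19.705
  [1→1.5]: (17.26+15.24)/2 × 0.5 = 8.125
  [1.5→2.5]: (15.24+11.88)/2 × 1 = 13.56
  Sum = 41.39 mcg/mL·hr
Extrapolated tail: C_last / k_e = 11.88 / 0.249 = 47.711
AUC_0→∞ = 41.39 + 47.711 = 89.101 mcg/mL·hr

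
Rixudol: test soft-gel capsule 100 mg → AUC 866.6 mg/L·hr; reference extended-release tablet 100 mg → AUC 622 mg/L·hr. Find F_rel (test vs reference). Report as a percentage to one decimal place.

F_rel = (AUC_test/D_test) / (AUC_ref/D_ref)
      = (866.6/100) / (622/100)
      = 8.666 / 6.22 = 1.3932 = 139.32%

F_rel = 139.3%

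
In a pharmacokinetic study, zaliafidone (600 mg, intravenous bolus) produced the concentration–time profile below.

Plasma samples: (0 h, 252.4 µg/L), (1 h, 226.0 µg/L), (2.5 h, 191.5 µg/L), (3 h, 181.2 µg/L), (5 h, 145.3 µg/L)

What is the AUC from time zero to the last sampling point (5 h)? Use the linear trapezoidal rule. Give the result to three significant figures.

Trapezoidal AUC_0→5:
  [0→1]: (252.4+226.0)/2 × 1 = 239.2
  [1→2.5]: (226.0+191.5)/2 × 1.5 = 313.125
  [2.5→3]: (191.5+181.2)/2 × 0.5 = 93.175
  [3→5]: (181.2+145.3)/2 × 2 = 326.5
  Sum = 972.0 µg/L·h

AUC = 972 µg/L·h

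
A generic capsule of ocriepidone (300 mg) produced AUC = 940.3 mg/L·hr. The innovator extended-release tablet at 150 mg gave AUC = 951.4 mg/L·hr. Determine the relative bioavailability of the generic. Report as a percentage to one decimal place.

F_rel = (AUC_test/D_test) / (AUC_ref/D_ref)
      = (940.3/300) / (951.4/150)
      = 3.13433 / 6.34267 = 0.4942 = 49.42%

F_rel = 49.4%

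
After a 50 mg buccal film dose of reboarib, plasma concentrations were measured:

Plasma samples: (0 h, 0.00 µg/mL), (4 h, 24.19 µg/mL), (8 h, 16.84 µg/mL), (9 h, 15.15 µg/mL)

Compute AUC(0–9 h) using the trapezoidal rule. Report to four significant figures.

Trapezoidal AUC_0→9:
  [0→4]: (0.00+24.19)/2 × 4 = 48.38
  [4→8]: (24.19+16.84)/2 × 4 = 82.06
  [8→9]: (16.84+15.15)/2 × 1 = 15.995
  Sum = 146.435 µg/mL·h

AUC = 146.4 µg/mL·h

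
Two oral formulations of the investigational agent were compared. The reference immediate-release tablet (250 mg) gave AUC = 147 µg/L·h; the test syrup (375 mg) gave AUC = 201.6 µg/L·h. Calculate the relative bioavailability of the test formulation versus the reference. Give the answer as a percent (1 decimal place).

F_rel = (AUC_test/D_test) / (AUC_ref/D_ref)
      = (201.6/375) / (147/250)
      = 0.5376 / 0.588 = 0.9143 = 91.43%

F_rel = 91.4%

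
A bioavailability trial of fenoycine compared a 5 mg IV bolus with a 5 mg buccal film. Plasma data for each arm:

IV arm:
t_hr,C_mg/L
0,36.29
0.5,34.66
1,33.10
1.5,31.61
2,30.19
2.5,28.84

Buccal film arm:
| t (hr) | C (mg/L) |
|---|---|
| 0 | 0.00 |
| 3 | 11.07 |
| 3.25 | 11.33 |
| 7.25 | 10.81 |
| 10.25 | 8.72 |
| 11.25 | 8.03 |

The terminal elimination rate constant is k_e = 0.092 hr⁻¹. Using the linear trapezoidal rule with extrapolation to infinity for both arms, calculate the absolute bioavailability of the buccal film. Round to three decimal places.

F = 0.478

Trapezoidal AUC_0→2.5 (IV):
  [0→0.5]: (36.29+34.66)/2 × 0.5 = 17.7375
  [0.5→1]: (34.66+33.10)/2 × 0.5 = 16.94
  [1→1.5]: (33.10+31.61)/2 × 0.5 = 16.1775
  [1.5→2]: (31.61+30.19)/2 × 0.5 = 15.45
  [2→2.5]: (30.19+28.84)/2 × 0.5 = 14.7575
  Sum = 81.0625 mg/L·hr
IV tail: 28.84/0.092 = 313.478; AUC_iv,0→∞ = 81.0625 + 313.478 = 394.5405 mg/L·hr
Trapezoidal AUC_0→11.25 (buccal film):
  [0→3]: (0.00+11.07)/2 × 3 = 16.605
  [3→3.25]: (11.07+11.33)/2 × 0.25 = 2.8
  [3.25→7.25]: (11.33+10.81)/2 × 4 = 44.28
  [7.25→10.25]: (10.81+8.72)/2 × 3 = 29.295
  [10.25→11.25]: (8.72+8.03)/2 × 1 = 8.375
  Sum = 101.355 mg/L·hr
buccal film tail: 8.03/0.092 = 87.283; AUC_ev,0→∞ = 101.355 + 87.283 = 188.638 mg/L·hr
F = (AUC_ev/D_ev)/(AUC_iv/D_iv) = (188.638/5)/(394.5405/5) = 37.7276/78.9081 = 0.4781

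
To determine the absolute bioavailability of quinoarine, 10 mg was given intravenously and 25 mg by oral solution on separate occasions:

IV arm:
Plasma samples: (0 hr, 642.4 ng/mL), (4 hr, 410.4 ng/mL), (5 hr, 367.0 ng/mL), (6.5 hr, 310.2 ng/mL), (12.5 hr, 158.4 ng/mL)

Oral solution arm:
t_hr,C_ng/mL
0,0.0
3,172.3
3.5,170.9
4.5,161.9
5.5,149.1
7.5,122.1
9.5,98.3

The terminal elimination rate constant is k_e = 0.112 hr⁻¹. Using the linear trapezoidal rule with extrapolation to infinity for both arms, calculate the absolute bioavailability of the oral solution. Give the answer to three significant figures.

F = 0.140

Trapezoidal AUC_0→12.5 (IV):
  [0→4]: (642.4+410.4)/2 × 4 = 2105.6
  [4→5]: (410.4+367.0)/2 × 1 = 388.7
  [5→6.5]: (367.0+310.2)/2 × 1.5 = 507.9
  [6.5→12.5]: (310.2+158.4)/2 × 6 = 1405.8
  Sum = 4408.0 ng/mL·hr
IV tail: 158.4/0.112 = 1414.286; AUC_iv,0→∞ = 4408.0 + 1414.286 = 5822.286 ng/mL·hr
Trapezoidal AUC_0→9.5 (oral solution):
  [0→3]: (0.0+172.3)/2 × 3 = 258.45
  [3→3.5]: (172.3+170.9)/2 × 0.5 = 85.8
  [3.5→4.5]: (170.9+161.9)/2 × 1 = 166.4
  [4.5→5.5]: (161.9+149.1)/2 × 1 = 155.5
  [5.5→7.5]: (149.1+122.1)/2 × 2 = 271.2
  [7.5→9.5]: (122.1+98.3)/2 × 2 = 220.4
  Sum = 1157.75 ng/mL·hr
oral solution tail: 98.3/0.112 = 877.679; AUC_ev,0→∞ = 1157.75 + 877.679 = 2035.429 ng/mL·hr
F = (AUC_ev/D_ev)/(AUC_iv/D_iv) = (2035.429/25)/(5822.286/10) = 81.41716/582.2286 = 0.1398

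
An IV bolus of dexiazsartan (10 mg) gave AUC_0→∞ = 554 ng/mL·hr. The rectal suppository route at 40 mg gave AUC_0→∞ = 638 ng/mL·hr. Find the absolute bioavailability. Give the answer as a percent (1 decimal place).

F = (AUC_ev / D_ev) / (AUC_iv / D_iv)
  = (638/40) / (554/10)
  = 15.95 / 55.4 = 0.2879
  = 28.79%

F = 28.8%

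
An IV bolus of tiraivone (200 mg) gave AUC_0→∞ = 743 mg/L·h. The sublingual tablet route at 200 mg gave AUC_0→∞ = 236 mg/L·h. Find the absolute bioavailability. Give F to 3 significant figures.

F = (AUC_ev / D_ev) / (AUC_iv / D_iv)
  = (236/200) / (743/200)
  = 1.18 / 3.715 = 0.3176

F = 0.318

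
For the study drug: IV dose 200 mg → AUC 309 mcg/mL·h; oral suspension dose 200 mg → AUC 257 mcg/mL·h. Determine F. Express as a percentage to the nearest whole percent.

F = (AUC_ev / D_ev) / (AUC_iv / D_iv)
  = (257/200) / (309/200)
  = 1.285 / 1.545 = 0.8317
  = 83.17%

F = 83%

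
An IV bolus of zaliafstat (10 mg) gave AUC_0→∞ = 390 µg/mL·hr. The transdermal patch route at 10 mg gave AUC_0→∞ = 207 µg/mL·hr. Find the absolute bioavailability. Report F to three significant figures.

F = 0.531

F = (AUC_ev / D_ev) / (AUC_iv / D_iv)
  = (207/10) / (390/10)
  = 20.7 / 39 = 0.5308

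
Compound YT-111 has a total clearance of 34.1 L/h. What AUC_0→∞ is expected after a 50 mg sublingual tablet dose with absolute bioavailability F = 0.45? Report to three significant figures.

AUC_0→∞ = F × Dose / CL
        = 0.45 × 50 / 34.1 = 0.659824 mg/L·h

AUC = 0.660 mg/L·h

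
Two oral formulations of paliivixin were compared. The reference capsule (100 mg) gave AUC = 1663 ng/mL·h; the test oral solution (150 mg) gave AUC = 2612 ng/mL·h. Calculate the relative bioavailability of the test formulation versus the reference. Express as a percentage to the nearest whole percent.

F_rel = (AUC_test/D_test) / (AUC_ref/D_ref)
      = (2612/150) / (1663/100)
      = 17.4133 / 16.63 = 1.0471 = 104.71%

F_rel = 105%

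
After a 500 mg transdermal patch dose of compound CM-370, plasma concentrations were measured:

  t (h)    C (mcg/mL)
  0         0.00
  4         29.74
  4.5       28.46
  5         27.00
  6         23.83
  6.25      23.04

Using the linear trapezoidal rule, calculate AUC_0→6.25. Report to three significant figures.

AUC = 119 mcg/mL·h

Trapezoidal AUC_0→6.25:
  [0→4]: (0.00+29.74)/2 × 4 = 59.48
  [4→4.5]: (29.74+28.46)/2 × 0.5 = 14.55
  [4.5→5]: (28.46+27.00)/2 × 0.5 = 13.865
  [5→6]: (27.00+23.83)/2 × 1 = 25.415
  [6→6.25]: (23.83+23.04)/2 × 0.25 = 5.85875
  Sum = 119.16875 mcg/mL·h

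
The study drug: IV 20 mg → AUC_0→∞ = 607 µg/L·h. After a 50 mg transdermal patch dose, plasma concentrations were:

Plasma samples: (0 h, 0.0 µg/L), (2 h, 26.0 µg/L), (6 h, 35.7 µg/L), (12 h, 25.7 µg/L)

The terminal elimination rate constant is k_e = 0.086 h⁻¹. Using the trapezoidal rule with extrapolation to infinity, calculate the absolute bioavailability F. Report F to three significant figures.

Trapezoidal AUC_0→12 (transdermal patch):
  [0→2]: (0.0+26.0)/2 × 2 = 26.0
  [2→6]: (26.0+35.7)/2 × 4 = 123.4
  [6→12]: (35.7+25.7)/2 × 6 = 184.2
  Sum = 333.6 µg/L·h
Tail: C_last/k_e = 25.7/0.086 = 298.837
AUC_0→∞ (transdermal patch) = 333.6 + 298.837 = 632.437 µg/L·h
F = (AUC_ev/D_ev)/(AUC_iv/D_iv) = (632.437/50)/(607/20) = 12.64874/30.35 = 0.4168

F = 0.417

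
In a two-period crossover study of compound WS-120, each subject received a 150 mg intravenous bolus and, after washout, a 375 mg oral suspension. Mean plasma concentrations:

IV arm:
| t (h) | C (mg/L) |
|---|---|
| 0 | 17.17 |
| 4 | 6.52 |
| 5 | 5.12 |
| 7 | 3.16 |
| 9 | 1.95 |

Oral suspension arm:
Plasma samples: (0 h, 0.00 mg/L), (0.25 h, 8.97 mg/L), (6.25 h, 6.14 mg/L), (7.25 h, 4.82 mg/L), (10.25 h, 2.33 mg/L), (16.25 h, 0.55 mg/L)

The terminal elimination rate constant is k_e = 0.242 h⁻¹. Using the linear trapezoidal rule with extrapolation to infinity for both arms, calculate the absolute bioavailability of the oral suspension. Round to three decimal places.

Trapezoidal AUC_0→9 (IV):
  [0→4]: (17.17+6.52)/2 × 4 = 47.38
  [4→5]: (6.52+5.12)/2 × 1 = 5.82
  [5→7]: (5.12+3.16)/2 × 2 = 8.28
  [7→9]: (3.16+1.95)/2 × 2 = 5.11
  Sum = 66.59 mg/L·h
IV tail: 1.95/0.242 = 8.058; AUC_iv,0→∞ = 66.59 + 8.058 = 74.648 mg/L·h
Trapezoidal AUC_0→16.25 (oral suspension):
  [0→0.25]: (0.00+8.97)/2 × 0.25 = 1.12125
  [0.25→6.25]: (8.97+6.14)/2 × 6 = 45.33
  [6.25→7.25]: (6.14+4.82)/2 × 1 = 5.48
  [7.25→10.25]: (4.82+2.33)/2 × 3 = 10.725
  [10.25→16.25]: (2.33+0.55)/2 × 6 = 8.64
  Sum = 71.29625 mg/L·h
oral suspension tail: 0.55/0.242 = 2.273; AUC_ev,0→∞ = 71.29625 + 2.273 = 73.56925 mg/L·h
F = (AUC_ev/D_ev)/(AUC_iv/D_iv) = (73.56925/375)/(74.648/150) = 0.196185/0.497653 = 0.3942

F = 0.394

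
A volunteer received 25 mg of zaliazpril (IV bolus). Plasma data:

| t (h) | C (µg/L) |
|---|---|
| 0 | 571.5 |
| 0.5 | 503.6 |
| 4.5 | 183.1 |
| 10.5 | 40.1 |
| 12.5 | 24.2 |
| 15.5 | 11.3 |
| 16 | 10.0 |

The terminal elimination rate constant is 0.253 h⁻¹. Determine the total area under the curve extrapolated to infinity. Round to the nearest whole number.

Trapezoidal AUC_0→16:
  [0→0.5]: (571.5+503.6)/2 × 0.5 = 268.775
  [0.5→4.5]: (503.6+183.1)/2 × 4 = 1373.4
  [4.5→10.5]: (183.1+40.1)/2 × 6 = 669.6
  [10.5→12.5]: (40.1+24.2)/2 × 2 = 64.3
  [12.5→15.5]: (24.2+11.3)/2 × 3 = 53.25
  [15.5→16]: (11.3+10.0)/2 × 0.5 = 5.325
  Sum = 2434.65 µg/L·h
Extrapolated tail: C_last / k_e = 10.0 / 0.253 = 39.526
AUC_0→∞ = 2434.65 + 39.526 = 2474.176 µg/L·h

AUC = 2474 µg/L·h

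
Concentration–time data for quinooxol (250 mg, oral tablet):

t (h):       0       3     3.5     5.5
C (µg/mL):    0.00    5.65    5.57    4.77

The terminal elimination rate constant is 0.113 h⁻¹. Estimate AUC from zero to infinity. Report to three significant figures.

AUC = 63.8 µg/mL·h

Trapezoidal AUC_0→5.5:
  [0→3]: (0.00+5.65)/2 × 3 = 8.475
  [3→3.5]: (5.65+5.57)/2 × 0.5 = 2.805
  [3.5→5.5]: (5.57+4.77)/2 × 2 = 10.34
  Sum = 21.62 µg/mL·h
Extrapolated tail: C_last / k_e = 4.77 / 0.113 = 42.212
AUC_0→∞ = 21.62 + 42.212 = 63.832 µg/mL·h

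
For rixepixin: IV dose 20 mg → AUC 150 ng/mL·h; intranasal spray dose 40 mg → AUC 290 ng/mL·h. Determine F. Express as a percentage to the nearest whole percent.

F = 97%

F = (AUC_ev / D_ev) / (AUC_iv / D_iv)
  = (290/40) / (150/20)
  = 7.25 / 7.5 = 0.9667
  = 96.67%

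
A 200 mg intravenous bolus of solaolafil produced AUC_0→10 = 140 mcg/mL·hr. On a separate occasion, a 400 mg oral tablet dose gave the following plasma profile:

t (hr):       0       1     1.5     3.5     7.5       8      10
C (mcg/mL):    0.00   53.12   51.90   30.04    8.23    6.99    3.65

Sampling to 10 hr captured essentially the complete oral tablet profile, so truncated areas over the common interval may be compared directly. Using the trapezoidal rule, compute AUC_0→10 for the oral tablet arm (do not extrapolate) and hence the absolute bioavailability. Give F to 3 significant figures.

Trapezoidal AUC_0→10 (oral tablet):
  [0→1]: (0.00+53.12)/2 × 1 = 26.56
  [1→1.5]: (53.12+51.90)/2 × 0.5 = 26.255
  [1.5→3.5]: (51.90+30.04)/2 × 2 = 81.94
  [3.5→7.5]: (30.04+8.23)/2 × 4 = 76.54
  [7.5→8]: (8.23+6.99)/2 × 0.5 = 3.805
  [8→10]: (6.99+3.65)/2 × 2 = 10.64
  Sum = 225.74 mcg/mL·hr
F = (AUC_ev/D_ev)/(AUC_iv/D_iv) = (225.74/400)/(140/200) = 0.56435/0.7 = 0.8062

F = 0.806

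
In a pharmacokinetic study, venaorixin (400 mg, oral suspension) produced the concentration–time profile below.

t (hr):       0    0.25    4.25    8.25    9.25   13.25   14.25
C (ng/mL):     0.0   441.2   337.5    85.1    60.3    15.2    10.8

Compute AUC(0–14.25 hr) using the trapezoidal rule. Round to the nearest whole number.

Trapezoidal AUC_0→14.25:
  [0→0.25]: (0.0+441.2)/2 × 0.25 = 55.15
  [0.25→4.25]: (441.2+337.5)/2 × 4 = 1557.4
  [4.25→8.25]: (337.5+85.1)/2 × 4 = 845.2
  [8.25→9.25]: (85.1+60.3)/2 × 1 = 72.7
  [9.25→13.25]: (60.3+15.2)/2 × 4 = 151.0
  [13.25→14.25]: (15.2+10.8)/2 × 1 = 13.0
  Sum = 2694.45 ng/mL·hr

AUC = 2694 ng/mL·hr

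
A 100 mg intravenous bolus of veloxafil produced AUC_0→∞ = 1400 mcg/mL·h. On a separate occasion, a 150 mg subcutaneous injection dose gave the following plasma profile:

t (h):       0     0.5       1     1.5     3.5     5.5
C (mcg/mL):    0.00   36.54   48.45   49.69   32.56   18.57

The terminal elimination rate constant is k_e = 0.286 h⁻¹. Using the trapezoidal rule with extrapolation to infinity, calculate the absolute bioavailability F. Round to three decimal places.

Trapezoidal AUC_0→5.5 (subcutaneous injection):
  [0→0.5]: (0.00+36.54)/2 × 0.5 = 9.135
  [0.5→1]: (36.54+48.45)/2 × 0.5 = 21.2475
  [1→1.5]: (48.45+49.69)/2 × 0.5 = 24.535
  [1.5→3.5]: (49.69+32.56)/2 × 2 = 82.25
  [3.5→5.5]: (32.56+18.57)/2 × 2 = 51.13
  Sum = 188.2975 mcg/mL·h
Tail: C_last/k_e = 18.57/0.286 = 64.930
AUC_0→∞ (subcutaneous injection) = 188.2975 + 64.930 = 253.2275 mcg/mL·h
F = (AUC_ev/D_ev)/(AUC_iv/D_iv) = (253.2275/150)/(1400/100) = 1.68818/14 = 0.1206

F = 0.121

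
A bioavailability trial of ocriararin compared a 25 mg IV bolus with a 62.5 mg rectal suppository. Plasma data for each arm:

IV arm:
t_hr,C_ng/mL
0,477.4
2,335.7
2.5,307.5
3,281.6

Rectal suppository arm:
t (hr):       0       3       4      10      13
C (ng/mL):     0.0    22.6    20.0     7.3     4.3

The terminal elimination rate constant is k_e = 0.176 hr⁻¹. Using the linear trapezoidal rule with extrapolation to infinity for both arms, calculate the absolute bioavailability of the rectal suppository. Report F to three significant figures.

Trapezoidal AUC_0→3 (IV):
  [0→2]: (477.4+335.7)/2 × 2 = 813.1
  [2→2.5]: (335.7+307.5)/2 × 0.5 = 160.8
  [2.5→3]: (307.5+281.6)/2 × 0.5 = 147.275
  Sum = 1121.175 ng/mL·hr
IV tail: 281.6/0.176 = 1600.000; AUC_iv,0→∞ = 1121.175 + 1600.000 = 2721.175 ng/mL·hr
Trapezoidal AUC_0→13 (rectal suppository):
  [0→3]: (0.0+22.6)/2 × 3 = 33.9
  [3→4]: (22.6+20.0)/2 × 1 = 21.3
  [4→10]: (20.0+7.3)/2 × 6 = 81.9
  [10→13]: (7.3+4.3)/2 × 3 = 17.4
  Sum = 154.5 ng/mL·hr
rectal suppository tail: 4.3/0.176 = 24.432; AUC_ev,0→∞ = 154.5 + 24.432 = 178.932 ng/mL·hr
F = (AUC_ev/D_ev)/(AUC_iv/D_iv) = (178.932/62.5)/(2721.175/25) = 2.862912/108.847 = 0.0263

F = 0.0263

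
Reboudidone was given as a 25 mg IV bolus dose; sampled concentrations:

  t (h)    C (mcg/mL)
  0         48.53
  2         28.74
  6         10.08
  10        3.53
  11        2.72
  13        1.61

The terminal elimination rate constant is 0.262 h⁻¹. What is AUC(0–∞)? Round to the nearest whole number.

AUC = 196 mcg/mL·h

Trapezoidal AUC_0→13:
  [0→2]: (48.53+28.74)/2 × 2 = 77.27
  [2→6]: (28.74+10.08)/2 × 4 = 77.64
  [6→10]: (10.08+3.53)/2 × 4 = 27.22
  [10→11]: (3.53+2.72)/2 × 1 = 3.125
  [11→13]: (2.72+1.61)/2 × 2 = 4.33
  Sum = 189.585 mcg/mL·h
Extrapolated tail: C_last / k_e = 1.61 / 0.262 = 6.145
AUC_0→∞ = 189.585 + 6.145 = 195.73 mcg/mL·h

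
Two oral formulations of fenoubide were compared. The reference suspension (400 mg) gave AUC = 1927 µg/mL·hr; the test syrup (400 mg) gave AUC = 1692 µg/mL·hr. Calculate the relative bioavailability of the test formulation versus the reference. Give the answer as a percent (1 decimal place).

F_rel = 87.8%

F_rel = (AUC_test/D_test) / (AUC_ref/D_ref)
      = (1692/400) / (1927/400)
      = 4.23 / 4.8175 = 0.8780 = 87.80%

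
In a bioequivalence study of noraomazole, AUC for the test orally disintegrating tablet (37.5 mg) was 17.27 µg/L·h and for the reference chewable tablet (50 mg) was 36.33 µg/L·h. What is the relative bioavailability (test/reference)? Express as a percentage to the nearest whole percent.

F_rel = 63%

F_rel = (AUC_test/D_test) / (AUC_ref/D_ref)
      = (17.27/37.5) / (36.33/50)
      = 0.460533 / 0.7266 = 0.6338 = 63.38%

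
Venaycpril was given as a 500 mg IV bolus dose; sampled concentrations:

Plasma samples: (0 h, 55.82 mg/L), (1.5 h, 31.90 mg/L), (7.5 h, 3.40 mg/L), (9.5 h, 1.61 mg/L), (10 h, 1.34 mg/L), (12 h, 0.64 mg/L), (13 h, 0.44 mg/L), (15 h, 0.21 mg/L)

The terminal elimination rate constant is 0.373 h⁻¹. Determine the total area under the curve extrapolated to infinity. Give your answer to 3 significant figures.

Trapezoidal AUC_0→15:
  [0→1.5]: (55.82+31.90)/2 × 1.5 = 65.79
  [1.5→7.5]: (31.90+3.40)/2 × 6 = 105.9
  [7.5→9.5]: (3.40+1.61)/2 × 2 = 5.01
  [9.5→10]: (1.61+1.34)/2 × 0.5 = 0.7375
  [10→12]: (1.34+0.64)/2 × 2 = 1.98
  [12→13]: (0.64+0.44)/2 × 1 = 0.54
  [13→15]: (0.44+0.21)/2 × 2 = 0.65
  Sum = 180.6075 mg/L·h
Extrapolated tail: C_last / k_e = 0.21 / 0.373 = 0.563
AUC_0→∞ = 180.6075 + 0.563 = 181.1705 mg/L·h

AUC = 181 mg/L·h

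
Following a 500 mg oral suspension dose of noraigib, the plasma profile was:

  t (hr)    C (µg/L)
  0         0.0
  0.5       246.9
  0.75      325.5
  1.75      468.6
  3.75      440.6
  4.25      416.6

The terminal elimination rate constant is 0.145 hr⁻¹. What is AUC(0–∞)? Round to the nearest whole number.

AUC = 4527 µg/L·hr

Trapezoidal AUC_0→4.25:
  [0→0.5]: (0.0+246.9)/2 × 0.5 = 61.725
  [0.5→0.75]: (246.9+325.5)/2 × 0.25 = 71.55
  [0.75→1.75]: (325.5+468.6)/2 × 1 = 397.05
  [1.75→3.75]: (468.6+440.6)/2 × 2 = 909.2
  [3.75→4.25]: (440.6+416.6)/2 × 0.5 = 214.3
  Sum = 1653.825 µg/L·hr
Extrapolated tail: C_last / k_e = 416.6 / 0.145 = 2873.103
AUC_0→∞ = 1653.825 + 2873.103 = 4526.928 µg/L·hr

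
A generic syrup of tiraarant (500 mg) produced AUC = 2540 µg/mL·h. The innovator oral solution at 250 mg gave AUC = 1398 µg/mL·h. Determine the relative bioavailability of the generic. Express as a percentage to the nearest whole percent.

F_rel = (AUC_test/D_test) / (AUC_ref/D_ref)
      = (2540/500) / (1398/250)
      = 5.08 / 5.592 = 0.9084 = 90.84%

F_rel = 91%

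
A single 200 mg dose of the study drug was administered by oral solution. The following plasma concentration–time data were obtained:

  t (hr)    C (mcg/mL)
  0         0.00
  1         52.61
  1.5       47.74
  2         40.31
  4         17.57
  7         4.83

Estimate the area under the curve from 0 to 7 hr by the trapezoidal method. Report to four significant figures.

AUC = 164.9 mcg/mL·hr

Trapezoidal AUC_0→7:
  [0→1]: (0.00+52.61)/2 × 1 = 26.305
  [1→1.5]: (52.61+47.74)/2 × 0.5 = 25.0875
  [1.5→2]: (47.74+40.31)/2 × 0.5 = 22.0125
  [2→4]: (40.31+17.57)/2 × 2 = 57.88
  [4→7]: (17.57+4.83)/2 × 3 = 33.6
  Sum = 164.885 mcg/mL·hr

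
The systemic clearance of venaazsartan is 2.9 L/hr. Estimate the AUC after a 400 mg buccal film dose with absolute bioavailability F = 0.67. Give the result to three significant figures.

AUC_0→∞ = F × Dose / CL
        = 0.67 × 400 / 2.9 = 92.4138 mg/L·hr

AUC = 92.4 mg/L·hr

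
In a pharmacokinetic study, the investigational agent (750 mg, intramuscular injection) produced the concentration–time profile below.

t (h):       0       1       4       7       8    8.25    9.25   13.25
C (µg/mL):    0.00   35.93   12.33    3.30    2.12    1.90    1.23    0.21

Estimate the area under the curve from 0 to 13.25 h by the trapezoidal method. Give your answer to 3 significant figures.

AUC = 121 µg/mL·h

Trapezoidal AUC_0→13.25:
  [0→1]: (0.00+35.93)/2 × 1 = 17.965
  [1→4]: (35.93+12.33)/2 × 3 = 72.39
  [4→7]: (12.33+3.30)/2 × 3 = 23.445
  [7→8]: (3.30+2.12)/2 × 1 = 2.71
  [8→8.25]: (2.12+1.90)/2 × 0.25 = 0.5025
  [8.25→9.25]: (1.90+1.23)/2 × 1 = 1.565
  [9.25→13.25]: (1.23+0.21)/2 × 4 = 2.88
  Sum = 121.4575 µg/mL·h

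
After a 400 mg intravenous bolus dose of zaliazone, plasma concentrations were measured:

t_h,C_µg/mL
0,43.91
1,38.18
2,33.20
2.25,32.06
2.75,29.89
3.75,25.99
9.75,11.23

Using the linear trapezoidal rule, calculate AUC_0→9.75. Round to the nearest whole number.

Trapezoidal AUC_0→9.75:
  [0→1]: (43.91+38.18)/2 × 1 = 41.045
  [1→2]: (38.18+33.20)/2 × 1 = 35.69
  [2→2.25]: (33.20+32.06)/2 × 0.25 = 8.1575
  [2.25→2.75]: (32.06+29.89)/2 × 0.5 = 15.4875
  [2.75→3.75]: (29.89+25.99)/2 × 1 = 27.94
  [3.75→9.75]: (25.99+11.23)/2 × 6 = 111.66
  Sum = 239.98 µg/mL·h

AUC = 240 µg/mL·h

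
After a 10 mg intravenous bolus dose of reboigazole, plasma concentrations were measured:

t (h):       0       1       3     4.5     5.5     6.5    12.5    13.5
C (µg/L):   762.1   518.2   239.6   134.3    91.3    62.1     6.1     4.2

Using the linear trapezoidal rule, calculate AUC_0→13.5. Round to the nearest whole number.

Trapezoidal AUC_0→13.5:
  [0→1]: (762.1+518.2)/2 × 1 = 640.15
  [1→3]: (518.2+239.6)/2 × 2 = 757.8
  [3→4.5]: (239.6+134.3)/2 × 1.5 = 280.425
  [4.5→5.5]: (134.3+91.3)/2 × 1 = 112.8
  [5.5→6.5]: (91.3+62.1)/2 × 1 = 76.7
  [6.5→12.5]: (62.1+6.1)/2 × 6 = 204.6
  [12.5→13.5]: (6.1+4.2)/2 × 1 = 5.15
  Sum = 2077.625 µg/L·h

AUC = 2078 µg/L·h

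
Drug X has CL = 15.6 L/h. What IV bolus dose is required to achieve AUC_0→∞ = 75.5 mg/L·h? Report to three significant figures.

Dose_iv = CL × AUC_0→∞
     = 15.6 × 75.5 = 1177.8 mg

Dose = 1180 mg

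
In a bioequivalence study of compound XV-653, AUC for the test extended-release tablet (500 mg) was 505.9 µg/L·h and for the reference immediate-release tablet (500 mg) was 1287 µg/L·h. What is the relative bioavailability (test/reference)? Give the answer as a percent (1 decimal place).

F_rel = 39.3%

F_rel = (AUC_test/D_test) / (AUC_ref/D_ref)
      = (505.9/500) / (1287/500)
      = 1.0118 / 2.574 = 0.3931 = 39.31%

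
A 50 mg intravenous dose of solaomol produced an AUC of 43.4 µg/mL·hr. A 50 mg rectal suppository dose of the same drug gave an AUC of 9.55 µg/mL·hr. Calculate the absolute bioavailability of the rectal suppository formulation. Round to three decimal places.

F = 0.220

F = (AUC_ev / D_ev) / (AUC_iv / D_iv)
  = (9.55/50) / (43.4/50)
  = 0.191 / 0.868 = 0.2200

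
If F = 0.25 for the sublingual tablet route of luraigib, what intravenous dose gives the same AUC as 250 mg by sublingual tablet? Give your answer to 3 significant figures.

Systemic exposure from an extravascular dose = F × D_ev, so the equivalent IV dose is F × D_ev.
D_iv = F × D_ev = 0.25 × 250 = 62.5 mg

D_iv = 62.5 mg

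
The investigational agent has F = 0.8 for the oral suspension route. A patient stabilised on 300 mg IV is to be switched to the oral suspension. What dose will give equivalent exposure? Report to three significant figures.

For equal systemic exposure: F × D_ev = D_iv
D_ev = D_iv / F = 300 / 0.8 = 375 mg

D_oral = 375 mg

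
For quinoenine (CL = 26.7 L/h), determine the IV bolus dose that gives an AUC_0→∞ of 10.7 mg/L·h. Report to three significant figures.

Dose = 286 mg

Dose_iv = CL × AUC_0→∞
     = 26.7 × 10.7 = 285.69 mg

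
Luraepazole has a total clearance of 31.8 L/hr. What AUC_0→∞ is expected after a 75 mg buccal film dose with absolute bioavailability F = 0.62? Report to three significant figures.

AUC_0→∞ = F × Dose / CL
        = 0.62 × 75 / 31.8 = 1.46226 mg/L·hr

AUC = 1.46 mg/L·hr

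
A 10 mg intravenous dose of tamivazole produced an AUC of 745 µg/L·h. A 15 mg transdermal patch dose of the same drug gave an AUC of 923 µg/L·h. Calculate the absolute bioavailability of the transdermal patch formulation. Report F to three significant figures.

F = 0.826

F = (AUC_ev / D_ev) / (AUC_iv / D_iv)
  = (923/15) / (745/10)
  = 61.5333 / 74.5 = 0.8260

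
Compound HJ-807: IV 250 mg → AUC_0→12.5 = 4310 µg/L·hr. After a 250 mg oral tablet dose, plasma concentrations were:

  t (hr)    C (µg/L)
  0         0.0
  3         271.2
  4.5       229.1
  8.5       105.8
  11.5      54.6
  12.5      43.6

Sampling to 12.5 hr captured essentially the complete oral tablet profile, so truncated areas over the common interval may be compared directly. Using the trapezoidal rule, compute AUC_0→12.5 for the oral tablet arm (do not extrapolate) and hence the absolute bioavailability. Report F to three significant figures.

Trapezoidal AUC_0→12.5 (oral tablet):
  [0→3]: (0.0+271.2)/2 × 3 = 406.8
  [3→4.5]: (271.2+229.1)/2 × 1.5 = 375.225
  [4.5→8.5]: (229.1+105.8)/2 × 4 = 669.8
  [8.5→11.5]: (105.8+54.6)/2 × 3 = 240.6
  [11.5→12.5]: (54.6+43.6)/2 × 1 = 49.1
  Sum = 1741.525 µg/L·hr
F = (AUC_ev/D_ev)/(AUC_iv/D_iv) = (1741.525/250)/(4310/250) = 6.9661/17.24 = 0.4041

F = 0.404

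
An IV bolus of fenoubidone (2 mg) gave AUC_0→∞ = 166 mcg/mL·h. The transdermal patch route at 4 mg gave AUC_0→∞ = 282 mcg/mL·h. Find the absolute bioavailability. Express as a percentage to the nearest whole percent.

F = (AUC_ev / D_ev) / (AUC_iv / D_iv)
  = (282/4) / (166/2)
  = 70.5 / 83 = 0.8494
  = 84.94%

F = 85%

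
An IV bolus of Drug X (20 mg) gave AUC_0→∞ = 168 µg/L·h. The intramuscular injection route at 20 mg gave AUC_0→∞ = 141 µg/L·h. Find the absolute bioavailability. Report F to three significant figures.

F = (AUC_ev / D_ev) / (AUC_iv / D_iv)
  = (141/20) / (168/20)
  = 7.05 / 8.4 = 0.8393

F = 0.839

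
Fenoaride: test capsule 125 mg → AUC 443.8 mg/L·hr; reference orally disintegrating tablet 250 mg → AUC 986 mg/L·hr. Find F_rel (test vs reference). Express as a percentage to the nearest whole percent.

F_rel = (AUC_test/D_test) / (AUC_ref/D_ref)
      = (443.8/125) / (986/250)
      = 3.5504 / 3.944 = 0.9002 = 90.02%

F_rel = 90%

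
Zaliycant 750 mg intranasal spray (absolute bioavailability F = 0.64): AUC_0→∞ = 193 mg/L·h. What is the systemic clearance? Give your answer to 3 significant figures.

CL = 2.49 L/h

CL = F × Dose / AUC_0→∞
   = 0.64 × 750 / 193 = 2.48705 L/h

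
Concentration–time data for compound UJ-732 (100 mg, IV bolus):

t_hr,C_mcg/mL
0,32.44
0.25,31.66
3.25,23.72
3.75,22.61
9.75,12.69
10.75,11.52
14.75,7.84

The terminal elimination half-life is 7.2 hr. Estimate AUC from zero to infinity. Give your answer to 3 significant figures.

Trapezoidal AUC_0→14.75:
  [0→0.25]: (32.44+31.66)/2 × 0.25 = 8.0125
  [0.25→3.25]: (31.66+23.72)/2 × 3 = 83.07
  [3.25→3.75]: (23.72+22.61)/2 × 0.5 = 11.5825
  [3.75→9.75]: (22.61+12.69)/2 × 6 = 105.9
  [9.75→10.75]: (12.69+11.52)/2 × 1 = 12.105
  [10.75→14.75]: (11.52+7.84)/2 × 4 = 38.72
  Sum = 259.39 mcg/mL·hr
k_e = ln2 / t½ = 0.693147 / 7.2 = 0.0963 hr^-1
Extrapolated tail: C_last / k_e = 7.84 / 0.0963 = 81.412
AUC_0→∞ = 259.39 + 81.412 = 340.802 mcg/mL·hr

AUC = 341 mcg/mL·hr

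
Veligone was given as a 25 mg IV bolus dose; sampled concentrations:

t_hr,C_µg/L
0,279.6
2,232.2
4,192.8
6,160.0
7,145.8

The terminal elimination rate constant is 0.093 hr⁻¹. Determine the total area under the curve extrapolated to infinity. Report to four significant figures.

AUC = 3010 µg/L·hr

Trapezoidal AUC_0→7:
  [0→2]: (279.6+232.2)/2 × 2 = 511.8
  [2→4]: (232.2+192.8)/2 × 2 = 425.0
  [4→6]: (192.8+160.0)/2 × 2 = 352.8
  [6→7]: (160.0+145.8)/2 × 1 = 152.9
  Sum = 1442.5 µg/L·hr
Extrapolated tail: C_last / k_e = 145.8 / 0.093 = 1567.742
AUC_0→∞ = 1442.5 + 1567.742 = 3010.242 µg/L·hr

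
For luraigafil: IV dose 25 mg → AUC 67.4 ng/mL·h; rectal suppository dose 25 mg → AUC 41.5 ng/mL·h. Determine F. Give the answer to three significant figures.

F = (AUC_ev / D_ev) / (AUC_iv / D_iv)
  = (41.5/25) / (67.4/25)
  = 1.66 / 2.696 = 0.6157

F = 0.616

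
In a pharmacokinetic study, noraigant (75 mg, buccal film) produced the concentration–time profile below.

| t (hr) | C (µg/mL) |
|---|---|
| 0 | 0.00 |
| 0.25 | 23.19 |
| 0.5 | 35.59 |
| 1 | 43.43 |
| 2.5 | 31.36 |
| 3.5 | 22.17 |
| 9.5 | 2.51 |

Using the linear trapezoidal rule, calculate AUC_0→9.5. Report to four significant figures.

AUC = 186.9 µg/mL·hr

Trapezoidal AUC_0→9.5:
  [0→0.25]: (0.00+23.19)/2 × 0.25 = 2.89875
  [0.25→0.5]: (23.19+35.59)/2 × 0.25 = 7.3475
  [0.5→1]: (35.59+43.43)/2 × 0.5 = 19.755
  [1→2.5]: (43.43+31.36)/2 × 1.5 = 56.0925
  [2.5→3.5]: (31.36+22.17)/2 × 1 = 26.765
  [3.5→9.5]: (22.17+2.51)/2 × 6 = 74.04
  Sum = 186.89875 µg/mL·hr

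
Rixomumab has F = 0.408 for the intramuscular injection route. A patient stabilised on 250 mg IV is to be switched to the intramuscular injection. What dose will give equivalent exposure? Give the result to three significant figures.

For equal systemic exposure: F × D_ev = D_iv
D_ev = D_iv / F = 250 / 0.408 = 612.745 mg

D_intramuscular = 613 mg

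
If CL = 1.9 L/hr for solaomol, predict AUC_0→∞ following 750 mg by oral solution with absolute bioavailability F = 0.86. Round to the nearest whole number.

AUC_0→∞ = F × Dose / CL
        = 0.86 × 750 / 1.9 = 339.474 mg/L·hr

AUC = 339 mg/L·hr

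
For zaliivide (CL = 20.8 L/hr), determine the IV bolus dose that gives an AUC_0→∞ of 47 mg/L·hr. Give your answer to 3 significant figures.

Dose = 978 mg

Dose_iv = CL × AUC_0→∞
     = 20.8 × 47 = 977.6 mg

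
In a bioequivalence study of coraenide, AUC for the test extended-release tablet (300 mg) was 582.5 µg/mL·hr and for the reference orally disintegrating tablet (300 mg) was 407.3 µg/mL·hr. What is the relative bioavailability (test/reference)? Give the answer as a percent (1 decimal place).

F_rel = (AUC_test/D_test) / (AUC_ref/D_ref)
      = (582.5/300) / (407.3/300)
      = 1.94167 / 1.35767 = 1.4301 = 143.01%

F_rel = 143.0%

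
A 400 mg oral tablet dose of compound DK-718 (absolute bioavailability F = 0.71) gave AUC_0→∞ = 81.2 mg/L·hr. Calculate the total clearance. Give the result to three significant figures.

CL = 3.50 L/hr

CL = F × Dose / AUC_0→∞
   = 0.71 × 400 / 81.2 = 3.49754 L/hr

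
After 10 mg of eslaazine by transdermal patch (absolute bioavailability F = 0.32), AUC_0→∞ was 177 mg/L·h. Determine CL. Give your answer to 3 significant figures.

CL = F × Dose / AUC_0→∞
   = 0.32 × 10 / 177 = 0.0180791 L/h

CL = 0.0181 L/h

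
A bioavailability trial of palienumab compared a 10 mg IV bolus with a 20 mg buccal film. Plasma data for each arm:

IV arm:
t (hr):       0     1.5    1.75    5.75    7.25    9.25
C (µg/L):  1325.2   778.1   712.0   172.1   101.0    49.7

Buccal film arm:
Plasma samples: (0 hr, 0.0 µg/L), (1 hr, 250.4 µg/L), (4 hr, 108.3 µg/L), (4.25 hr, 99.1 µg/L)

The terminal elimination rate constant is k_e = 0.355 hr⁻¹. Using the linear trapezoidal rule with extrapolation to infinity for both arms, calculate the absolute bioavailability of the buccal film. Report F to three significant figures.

Trapezoidal AUC_0→9.25 (IV):
  [0→1.5]: (1325.2+778.1)/2 × 1.5 = 1577.475
  [1.5→1.75]: (778.1+712.0)/2 × 0.25 = 186.2625
  [1.75→5.75]: (712.0+172.1)/2 × 4 = 1768.2
  [5.75→7.25]: (172.1+101.0)/2 × 1.5 = 204.825
  [7.25→9.25]: (101.0+49.7)/2 × 2 = 150.7
  Sum = 3887.4625 µg/L·hr
IV tail: 49.7/0.355 = 140.000; AUC_iv,0→∞ = 3887.4625 + 140.000 = 4027.4625 µg/L·hr
Trapezoidal AUC_0→4.25 (buccal film):
  [0→1]: (0.0+250.4)/2 × 1 = 125.2
  [1→4]: (250.4+108.3)/2 × 3 = 538.05
  [4→4.25]: (108.3+99.1)/2 × 0.25 = 25.925
  Sum = 689.175 µg/L·hr
buccal film tail: 99.1/0.355 = 279.155; AUC_ev,0→∞ = 689.175 + 279.155 = 968.33 µg/L·hr
F = (AUC_ev/D_ev)/(AUC_iv/D_iv) = (968.33/20)/(4027.4625/10) = 48.4165/402.74625 = 0.1202

F = 0.120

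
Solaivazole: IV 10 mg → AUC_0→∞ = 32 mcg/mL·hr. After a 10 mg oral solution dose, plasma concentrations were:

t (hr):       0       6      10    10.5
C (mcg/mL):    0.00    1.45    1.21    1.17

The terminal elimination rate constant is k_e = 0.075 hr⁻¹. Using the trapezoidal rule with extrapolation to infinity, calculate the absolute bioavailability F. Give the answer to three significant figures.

F = 0.808

Trapezoidal AUC_0→10.5 (oral solution):
  [0→6]: (0.00+1.45)/2 × 6 = 4.35
  [6→10]: (1.45+1.21)/2 × 4 = 5.32
  [10→10.5]: (1.21+1.17)/2 × 0.5 = 0.595
  Sum = 10.265 mcg/mL·hr
Tail: C_last/k_e = 1.17/0.075 = 15.600
AUC_0→∞ (oral solution) = 10.265 + 15.600 = 25.865 mcg/mL·hr
F = (AUC_ev/D_ev)/(AUC_iv/D_iv) = (25.865/10)/(32/10) = 2.5865/3.2 = 0.8083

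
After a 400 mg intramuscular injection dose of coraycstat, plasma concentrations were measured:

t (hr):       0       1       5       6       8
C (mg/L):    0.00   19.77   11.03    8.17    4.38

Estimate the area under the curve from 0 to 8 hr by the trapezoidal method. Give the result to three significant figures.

Trapezoidal AUC_0→8:
  [0→1]: (0.00+19.77)/2 × 1 = 9.885
  [1→5]: (19.77+11.03)/2 × 4 = 61.6
  [5→6]: (11.03+8.17)/2 × 1 = 9.6
  [6→8]: (8.17+4.38)/2 × 2 = 12.55
  Sum = 93.635 mg/L·hr

AUC = 93.6 mg/L·hr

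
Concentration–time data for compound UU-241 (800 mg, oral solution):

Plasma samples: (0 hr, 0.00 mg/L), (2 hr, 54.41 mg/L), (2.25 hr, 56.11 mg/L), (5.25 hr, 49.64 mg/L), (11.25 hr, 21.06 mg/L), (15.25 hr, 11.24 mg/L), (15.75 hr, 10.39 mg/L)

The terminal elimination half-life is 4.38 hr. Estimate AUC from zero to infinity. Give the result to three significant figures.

Trapezoidal AUC_0→15.75:
  [0→2]: (0.00+54.41)/2 × 2 = 54.41
  [2→2.25]: (54.41+56.11)/2 × 0.25 = 13.815
  [2.25→5.25]: (56.11+49.64)/2 × 3 = 158.625
  [5.25→11.25]: (49.64+21.06)/2 × 6 = 212.1
  [11.25→15.25]: (21.06+11.24)/2 × 4 = 64.6
  [15.25→15.75]: (11.24+10.39)/2 × 0.5 = 5.4075
  Sum = 508.9575 mg/L·hr
k_e = ln2 / t½ = 0.693147 / 4.38 = 0.1583 hr^-1
Extrapolated tail: C_last / k_e = 10.39 / 0.1583 = 65.635
AUC_0→∞ = 508.9575 + 65.635 = 574.5925 mg/L·hr

AUC = 575 mg/L·hr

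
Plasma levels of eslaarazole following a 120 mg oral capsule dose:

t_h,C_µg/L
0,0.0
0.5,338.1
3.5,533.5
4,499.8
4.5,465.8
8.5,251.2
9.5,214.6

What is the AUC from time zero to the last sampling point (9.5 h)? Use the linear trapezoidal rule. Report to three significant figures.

AUC = 3560 µg/L·h

Trapezoidal AUC_0→9.5:
  [0→0.5]: (0.0+338.1)/2 × 0.5 = 84.525
  [0.5→3.5]: (338.1+533.5)/2 × 3 = 1307.4
  [3.5→4]: (533.5+499.8)/2 × 0.5 = 258.325
  [4→4.5]: (499.8+465.8)/2 × 0.5 = 241.4
  [4.5→8.5]: (465.8+251.2)/2 × 4 = 1434.0
  [8.5→9.5]: (251.2+214.6)/2 × 1 = 232.9
  Sum = 3558.55 µg/L·h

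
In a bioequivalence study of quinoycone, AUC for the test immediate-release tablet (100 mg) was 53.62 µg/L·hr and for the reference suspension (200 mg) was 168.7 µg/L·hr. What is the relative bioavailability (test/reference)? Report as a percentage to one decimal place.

F_rel = (AUC_test/D_test) / (AUC_ref/D_ref)
      = (53.62/100) / (168.7/200)
      = 0.5362 / 0.8435 = 0.6357 = 63.57%

F_rel = 63.6%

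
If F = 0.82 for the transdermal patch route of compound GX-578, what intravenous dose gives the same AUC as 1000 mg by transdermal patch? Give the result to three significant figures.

Systemic exposure from an extravascular dose = F × D_ev, so the equivalent IV dose is F × D_ev.
D_iv = F × D_ev = 0.82 × 1000 = 820 mg

D_iv = 820 mg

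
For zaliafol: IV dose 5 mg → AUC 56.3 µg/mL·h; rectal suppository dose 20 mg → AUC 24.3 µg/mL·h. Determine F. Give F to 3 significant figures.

F = 0.108

F = (AUC_ev / D_ev) / (AUC_iv / D_iv)
  = (24.3/20) / (56.3/5)
  = 1.215 / 11.26 = 0.1079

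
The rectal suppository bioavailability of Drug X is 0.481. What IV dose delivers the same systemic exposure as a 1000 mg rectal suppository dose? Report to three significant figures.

Systemic exposure from an extravascular dose = F × D_ev, so the equivalent IV dose is F × D_ev.
D_iv = F × D_ev = 0.481 × 1000 = 481 mg

D_iv = 481 mg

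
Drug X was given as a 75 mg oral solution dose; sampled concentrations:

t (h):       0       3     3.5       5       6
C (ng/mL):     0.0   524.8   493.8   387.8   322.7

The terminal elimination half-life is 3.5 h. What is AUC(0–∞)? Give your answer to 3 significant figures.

AUC = 3690 ng/mL·h

Trapezoidal AUC_0→6:
  [0→3]: (0.0+524.8)/2 × 3 = 787.2
  [3→3.5]: (524.8+493.8)/2 × 0.5 = 254.65
  [3.5→5]: (493.8+387.8)/2 × 1.5 = 661.2
  [5→6]: (387.8+322.7)/2 × 1 = 355.25
  Sum = 2058.3 ng/mL·h
k_e = ln2 / t½ = 0.693147 / 3.5 = 0.1980 h^-1
Extrapolated tail: C_last / k_e = 322.7 / 0.198 = 1629.798
AUC_0→∞ = 2058.3 + 1629.798 = 3688.098 ng/mL·h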